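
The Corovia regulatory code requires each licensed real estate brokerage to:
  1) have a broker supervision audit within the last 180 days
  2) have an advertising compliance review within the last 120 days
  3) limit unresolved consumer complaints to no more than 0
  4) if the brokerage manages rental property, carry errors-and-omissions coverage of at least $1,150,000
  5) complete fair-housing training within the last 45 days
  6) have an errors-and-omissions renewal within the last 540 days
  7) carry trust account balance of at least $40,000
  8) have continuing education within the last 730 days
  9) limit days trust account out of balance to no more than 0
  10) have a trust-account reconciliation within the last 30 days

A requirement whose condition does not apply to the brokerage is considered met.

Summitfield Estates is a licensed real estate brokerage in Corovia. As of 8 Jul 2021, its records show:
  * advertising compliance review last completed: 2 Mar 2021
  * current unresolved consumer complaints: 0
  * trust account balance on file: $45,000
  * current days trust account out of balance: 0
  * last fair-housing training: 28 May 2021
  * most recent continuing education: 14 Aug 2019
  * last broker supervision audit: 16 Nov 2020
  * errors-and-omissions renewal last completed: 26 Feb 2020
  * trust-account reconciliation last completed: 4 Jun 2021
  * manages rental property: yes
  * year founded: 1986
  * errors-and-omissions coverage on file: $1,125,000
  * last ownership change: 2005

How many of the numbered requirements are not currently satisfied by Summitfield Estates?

1. broker supervision audit 234 days ago vs limit 180 → not met
2. advertising compliance review 128 days ago vs limit 120 → not met
3. unresolved consumer complaints 0 ≤ 0 → met
4. condition 'manages rental property' holds; errors-and-omissions coverage $1,125,000 < $1,150,000 → not met
5. fair-housing training 41 days ago vs limit 45 → met
6. errors-and-omissions renewal 498 days ago vs limit 540 → met
7. trust account balance $45,000 ≥ $40,000 → met
8. continuing education 694 days ago vs limit 730 → met
9. days trust account out of balance 0 ≤ 0 → met
10. trust-account reconciliation 34 days ago vs limit 30 → not met
Not met: 4 of 10

4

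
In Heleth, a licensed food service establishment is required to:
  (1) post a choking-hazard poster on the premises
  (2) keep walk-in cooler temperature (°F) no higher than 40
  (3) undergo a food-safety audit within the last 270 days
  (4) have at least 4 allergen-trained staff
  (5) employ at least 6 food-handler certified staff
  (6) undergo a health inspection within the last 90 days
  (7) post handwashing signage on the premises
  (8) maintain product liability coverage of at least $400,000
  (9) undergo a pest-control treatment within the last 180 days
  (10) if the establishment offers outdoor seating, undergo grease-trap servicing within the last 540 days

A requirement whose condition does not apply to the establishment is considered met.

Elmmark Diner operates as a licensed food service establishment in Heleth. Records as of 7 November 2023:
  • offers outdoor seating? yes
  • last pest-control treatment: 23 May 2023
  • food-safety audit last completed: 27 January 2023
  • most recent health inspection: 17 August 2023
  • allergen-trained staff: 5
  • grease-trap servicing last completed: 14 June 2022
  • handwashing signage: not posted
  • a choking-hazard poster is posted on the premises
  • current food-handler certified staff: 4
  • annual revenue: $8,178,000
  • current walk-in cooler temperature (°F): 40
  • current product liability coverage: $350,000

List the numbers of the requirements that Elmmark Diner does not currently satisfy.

3, 5, 7, 8

1. choking-hazard poster present → met
2. walk-in cooler temperature (°F) 40 ≤ 40 → met
3. food-safety audit 284 days ago vs limit 270 → not met
4. allergen-trained staff 5 ≥ 4 → met
5. food-handler certified staff 4 < 6 → not met
6. health inspection 82 days ago vs limit 90 → met
7. handwashing signage absent → not met
8. product liability coverage $350,000 < $400,000 → not met
9. pest-control treatment 168 days ago vs limit 180 → met
10. condition 'offers outdoor seating' holds; grease-trap servicing 511 days ago vs limit 540 → met
Not met: 3, 5, 7, 8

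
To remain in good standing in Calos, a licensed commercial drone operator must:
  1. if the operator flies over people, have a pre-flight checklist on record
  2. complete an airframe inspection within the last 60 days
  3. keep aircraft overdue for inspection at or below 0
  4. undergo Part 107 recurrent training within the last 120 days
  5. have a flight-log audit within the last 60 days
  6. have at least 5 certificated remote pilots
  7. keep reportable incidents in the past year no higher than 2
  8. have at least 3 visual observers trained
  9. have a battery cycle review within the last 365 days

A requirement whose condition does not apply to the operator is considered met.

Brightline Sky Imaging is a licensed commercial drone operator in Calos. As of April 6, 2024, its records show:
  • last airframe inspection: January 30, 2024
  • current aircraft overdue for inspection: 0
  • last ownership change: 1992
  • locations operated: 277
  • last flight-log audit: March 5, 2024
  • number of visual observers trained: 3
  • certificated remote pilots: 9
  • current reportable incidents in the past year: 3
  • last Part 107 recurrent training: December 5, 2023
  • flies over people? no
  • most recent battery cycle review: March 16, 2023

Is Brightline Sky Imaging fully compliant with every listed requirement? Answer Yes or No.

No

1. condition 'flies over people' does not hold → requirement n/a → met
2. airframe inspection 67 days ago vs limit 60 → not met
3. aircraft overdue for inspection 0 ≤ 0 → met
4. Part 107 recurrent training 123 days ago vs limit 120 → not met
5. flight-log audit 32 days ago vs limit 60 → met
6. certificated remote pilots 9 ≥ 5 → met
7. reportable incidents in the past year 3 > 2 → not met
8. visual observers trained 3 ≥ 3 → met
9. battery cycle review 387 days ago vs limit 365 → not met
Not met: 2, 4, 7, 9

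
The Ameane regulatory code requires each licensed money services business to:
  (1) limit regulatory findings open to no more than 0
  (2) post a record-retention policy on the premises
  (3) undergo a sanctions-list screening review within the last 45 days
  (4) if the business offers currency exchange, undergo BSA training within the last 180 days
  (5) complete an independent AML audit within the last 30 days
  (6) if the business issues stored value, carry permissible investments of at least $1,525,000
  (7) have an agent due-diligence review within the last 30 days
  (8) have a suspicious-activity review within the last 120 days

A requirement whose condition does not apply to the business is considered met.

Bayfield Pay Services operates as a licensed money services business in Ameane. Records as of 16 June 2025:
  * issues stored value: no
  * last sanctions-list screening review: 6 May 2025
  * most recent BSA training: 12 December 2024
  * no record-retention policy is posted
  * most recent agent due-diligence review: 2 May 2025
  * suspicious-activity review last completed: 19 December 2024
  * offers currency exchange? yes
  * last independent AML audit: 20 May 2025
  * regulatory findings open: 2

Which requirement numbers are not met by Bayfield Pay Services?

1, 2, 4, 7, 8

1. regulatory findings open 2 > 0 → not met
2. record-retention policy absent → not met
3. sanctions-list screening review 41 days ago vs limit 45 → met
4. condition 'offers currency exchange' holds; BSA training 186 days ago vs limit 180 → not met
5. independent AML audit 27 days ago vs limit 30 → met
6. condition 'issues stored value' does not hold → requirement n/a → met
7. agent due-diligence review 45 days ago vs limit 30 → not met
8. suspicious-activity review 179 days ago vs limit 120 → not met
Not met: 1, 2, 4, 7, 8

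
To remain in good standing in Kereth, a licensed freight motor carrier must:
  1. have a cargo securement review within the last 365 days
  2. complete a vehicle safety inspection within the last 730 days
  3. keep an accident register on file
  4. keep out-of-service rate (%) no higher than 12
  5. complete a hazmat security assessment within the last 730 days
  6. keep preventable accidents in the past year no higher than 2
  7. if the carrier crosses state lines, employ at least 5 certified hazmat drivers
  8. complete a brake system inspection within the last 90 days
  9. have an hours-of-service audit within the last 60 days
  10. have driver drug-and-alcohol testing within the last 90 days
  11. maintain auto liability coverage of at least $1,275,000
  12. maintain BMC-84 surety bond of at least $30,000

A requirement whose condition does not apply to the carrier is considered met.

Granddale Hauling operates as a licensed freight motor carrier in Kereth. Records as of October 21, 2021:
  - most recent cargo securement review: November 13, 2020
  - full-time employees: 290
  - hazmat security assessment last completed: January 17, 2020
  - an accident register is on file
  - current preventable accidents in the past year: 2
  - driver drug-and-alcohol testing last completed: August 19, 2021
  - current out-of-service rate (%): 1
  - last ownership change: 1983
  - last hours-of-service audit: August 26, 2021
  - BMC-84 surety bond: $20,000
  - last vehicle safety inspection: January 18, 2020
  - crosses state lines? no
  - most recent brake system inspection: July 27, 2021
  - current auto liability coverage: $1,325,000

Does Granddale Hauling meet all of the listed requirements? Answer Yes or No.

1. cargo securement review 342 days ago vs limit 365 → met
2. vehicle safety inspection 642 days ago vs limit 730 → met
3. accident register present → met
4. out-of-service rate (%) 1 ≤ 12 → met
5. hazmat security assessment 643 days ago vs limit 730 → met
6. preventable accidents in the past year 2 ≤ 2 → met
7. condition 'crosses state lines' does not hold → requirement n/a → met
8. brake system inspection 86 days ago vs limit 90 → met
9. hours-of-service audit 56 days ago vs limit 60 → met
10. driver drug-and-alcohol testing 63 days ago vs limit 90 → met
11. auto liability coverage $1,325,000 ≥ $1,275,000 → met
12. BMC-84 surety bond $20,000 < $30,000 → not met
Not met: 12

No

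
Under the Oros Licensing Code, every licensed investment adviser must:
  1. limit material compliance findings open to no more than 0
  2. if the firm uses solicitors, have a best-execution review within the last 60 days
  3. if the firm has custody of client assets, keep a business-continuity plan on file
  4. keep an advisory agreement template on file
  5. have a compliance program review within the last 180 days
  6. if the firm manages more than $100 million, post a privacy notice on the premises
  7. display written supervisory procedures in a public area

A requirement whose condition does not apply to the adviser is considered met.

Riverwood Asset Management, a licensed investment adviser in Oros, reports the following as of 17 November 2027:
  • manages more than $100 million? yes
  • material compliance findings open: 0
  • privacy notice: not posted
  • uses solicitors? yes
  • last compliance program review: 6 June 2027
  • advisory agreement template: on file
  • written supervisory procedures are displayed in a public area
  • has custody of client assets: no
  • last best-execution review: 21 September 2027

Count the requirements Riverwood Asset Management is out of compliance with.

1. material compliance findings open 0 ≤ 0 → met
2. condition 'uses solicitors' holds; best-execution review 57 days ago vs limit 60 → met
3. condition 'has custody of client assets' does not hold → requirement n/a → met
4. advisory agreement template present → met
5. compliance program review 164 days ago vs limit 180 → met
6. condition 'manages more than $100 million' holds; privacy notice absent → not met
7. written supervisory procedures present → met
Not met: 1 of 7

1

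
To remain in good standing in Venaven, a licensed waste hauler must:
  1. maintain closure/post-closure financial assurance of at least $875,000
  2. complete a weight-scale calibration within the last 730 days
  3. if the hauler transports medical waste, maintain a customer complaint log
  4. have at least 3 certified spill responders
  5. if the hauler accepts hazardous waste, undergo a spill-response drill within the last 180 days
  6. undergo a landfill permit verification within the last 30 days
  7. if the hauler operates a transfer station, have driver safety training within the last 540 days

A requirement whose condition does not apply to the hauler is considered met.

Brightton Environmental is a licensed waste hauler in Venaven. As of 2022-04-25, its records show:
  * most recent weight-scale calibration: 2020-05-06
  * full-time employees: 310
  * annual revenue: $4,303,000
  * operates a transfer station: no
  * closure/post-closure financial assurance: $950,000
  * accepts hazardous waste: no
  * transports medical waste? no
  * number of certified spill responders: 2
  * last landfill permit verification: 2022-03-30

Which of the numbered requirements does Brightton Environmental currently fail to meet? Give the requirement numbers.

4

1. closure/post-closure financial assurance $950,000 ≥ $875,000 → met
2. weight-scale calibration 719 days ago vs limit 730 → met
3. condition 'transports medical waste' does not hold → requirement n/a → met
4. certified spill responders 2 < 3 → not met
5. condition 'accepts hazardous waste' does not hold → requirement n/a → met
6. landfill permit verification 26 days ago vs limit 30 → met
7. condition 'operates a transfer station' does not hold → requirement n/a → met
Not met: 4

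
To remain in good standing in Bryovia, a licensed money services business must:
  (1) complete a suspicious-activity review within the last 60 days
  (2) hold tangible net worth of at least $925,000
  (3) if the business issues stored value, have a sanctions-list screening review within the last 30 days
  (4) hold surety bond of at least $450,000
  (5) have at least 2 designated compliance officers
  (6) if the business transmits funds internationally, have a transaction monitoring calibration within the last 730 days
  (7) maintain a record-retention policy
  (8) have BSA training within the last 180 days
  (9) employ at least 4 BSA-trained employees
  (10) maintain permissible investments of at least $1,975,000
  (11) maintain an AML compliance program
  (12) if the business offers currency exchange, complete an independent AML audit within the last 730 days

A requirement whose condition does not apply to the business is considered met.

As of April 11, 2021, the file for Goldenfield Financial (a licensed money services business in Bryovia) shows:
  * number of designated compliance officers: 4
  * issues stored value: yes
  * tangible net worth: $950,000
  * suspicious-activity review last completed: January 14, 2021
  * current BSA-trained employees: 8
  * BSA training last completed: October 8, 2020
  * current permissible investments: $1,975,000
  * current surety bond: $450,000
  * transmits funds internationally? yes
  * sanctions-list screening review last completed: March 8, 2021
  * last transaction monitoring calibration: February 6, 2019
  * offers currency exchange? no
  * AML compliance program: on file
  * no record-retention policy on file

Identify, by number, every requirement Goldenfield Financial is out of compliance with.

1, 3, 6, 7, 8

1. suspicious-activity review 87 days ago vs limit 60 → not met
2. tangible net worth $950,000 ≥ $925,000 → met
3. condition 'issues stored value' holds; sanctions-list screening review 34 days ago vs limit 30 → not met
4. surety bond $450,000 ≥ $450,000 → met
5. designated compliance officers 4 ≥ 2 → met
6. condition 'transmits funds internationally' holds; transaction monitoring calibration 795 days ago vs limit 730 → not met
7. record-retention policy absent → not met
8. BSA training 185 days ago vs limit 180 → not met
9. BSA-trained employees 8 ≥ 4 → met
10. permissible investments $1,975,000 ≥ $1,975,000 → met
11. AML compliance program present → met
12. condition 'offers currency exchange' does not hold → requirement n/a → met
Not met: 1, 3, 6, 7, 8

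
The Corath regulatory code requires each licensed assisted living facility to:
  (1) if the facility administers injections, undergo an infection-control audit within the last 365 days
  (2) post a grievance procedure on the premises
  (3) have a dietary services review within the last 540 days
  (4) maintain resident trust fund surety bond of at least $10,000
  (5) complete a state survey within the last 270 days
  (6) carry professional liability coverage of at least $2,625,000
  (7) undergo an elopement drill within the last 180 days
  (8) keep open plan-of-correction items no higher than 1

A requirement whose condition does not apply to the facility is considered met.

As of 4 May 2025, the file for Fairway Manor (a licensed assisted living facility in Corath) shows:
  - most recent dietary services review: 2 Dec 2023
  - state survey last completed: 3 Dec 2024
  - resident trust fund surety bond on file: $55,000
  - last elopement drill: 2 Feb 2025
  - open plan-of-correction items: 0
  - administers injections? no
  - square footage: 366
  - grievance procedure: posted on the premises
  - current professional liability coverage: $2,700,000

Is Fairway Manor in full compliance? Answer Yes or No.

1. condition 'administers injections' does not hold → requirement n/a → met
2. grievance procedure present → met
3. dietary services review 519 days ago vs limit 540 → met
4. resident trust fund surety bond $55,000 ≥ $10,000 → met
5. state survey 152 days ago vs limit 270 → met
6. professional liability coverage $2,700,000 ≥ $2,625,000 → met
7. elopement drill 91 days ago vs limit 180 → met
8. open plan-of-correction items 0 ≤ 1 → met
All met.

Yes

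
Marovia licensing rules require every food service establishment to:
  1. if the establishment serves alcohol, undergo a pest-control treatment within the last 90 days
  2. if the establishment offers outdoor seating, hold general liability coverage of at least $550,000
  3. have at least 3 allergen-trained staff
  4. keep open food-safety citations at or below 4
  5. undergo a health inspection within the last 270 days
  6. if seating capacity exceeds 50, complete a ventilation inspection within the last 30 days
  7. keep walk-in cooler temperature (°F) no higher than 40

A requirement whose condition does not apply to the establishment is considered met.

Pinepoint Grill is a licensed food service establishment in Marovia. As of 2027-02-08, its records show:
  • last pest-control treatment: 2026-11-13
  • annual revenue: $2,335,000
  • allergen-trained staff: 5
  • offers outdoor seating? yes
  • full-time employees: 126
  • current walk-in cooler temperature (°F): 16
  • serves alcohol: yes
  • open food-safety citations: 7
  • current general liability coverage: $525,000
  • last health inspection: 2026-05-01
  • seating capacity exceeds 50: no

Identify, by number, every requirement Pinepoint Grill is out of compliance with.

1. condition 'serves alcohol' holds; pest-control treatment 87 days ago vs limit 90 → met
2. condition 'offers outdoor seating' holds; general liability coverage $525,000 < $550,000 → not met
3. allergen-trained staff 5 ≥ 3 → met
4. open food-safety citations 7 > 4 → not met
5. health inspection 283 days ago vs limit 270 → not met
6. condition 'seating capacity exceeds 50' does not hold → requirement n/a → met
7. walk-in cooler temperature (°F) 16 ≤ 40 → met
Not met: 2, 4, 5

2, 4, 5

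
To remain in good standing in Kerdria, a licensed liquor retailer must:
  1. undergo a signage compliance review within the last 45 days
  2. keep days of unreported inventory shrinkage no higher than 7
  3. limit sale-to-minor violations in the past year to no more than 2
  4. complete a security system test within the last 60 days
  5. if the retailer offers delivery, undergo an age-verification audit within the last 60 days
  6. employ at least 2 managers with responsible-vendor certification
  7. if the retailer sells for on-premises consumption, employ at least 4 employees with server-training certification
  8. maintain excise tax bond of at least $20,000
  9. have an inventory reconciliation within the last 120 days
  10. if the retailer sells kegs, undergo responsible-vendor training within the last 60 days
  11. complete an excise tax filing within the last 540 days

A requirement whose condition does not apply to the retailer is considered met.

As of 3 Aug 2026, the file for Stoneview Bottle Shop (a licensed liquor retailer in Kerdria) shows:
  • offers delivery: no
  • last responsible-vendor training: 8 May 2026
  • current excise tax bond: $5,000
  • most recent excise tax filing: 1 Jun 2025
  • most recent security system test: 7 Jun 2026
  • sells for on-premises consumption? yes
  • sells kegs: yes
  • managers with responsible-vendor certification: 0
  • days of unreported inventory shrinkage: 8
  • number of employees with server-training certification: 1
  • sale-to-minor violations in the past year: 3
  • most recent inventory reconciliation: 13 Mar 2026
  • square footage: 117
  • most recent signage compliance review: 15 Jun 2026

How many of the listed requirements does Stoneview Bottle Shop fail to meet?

8

1. signage compliance review 49 days ago vs limit 45 → not met
2. days of unreported inventory shrinkage 8 > 7 → not met
3. sale-to-minor violations in the past year 3 > 2 → not met
4. security system test 57 days ago vs limit 60 → met
5. condition 'offers delivery' does not hold → requirement n/a → met
6. managers with responsible-vendor certification 0 < 2 → not met
7. condition 'sells for on-premises consumption' holds; employees with server-training certification 1 < 4 → not met
8. excise tax bond $5,000 < $20,000 → not met
9. inventory reconciliation 143 days ago vs limit 120 → not met
10. condition 'sells kegs' holds; responsible-vendor training 87 days ago vs limit 60 → not met
11. excise tax filing 428 days ago vs limit 540 → met
Not met: 8 of 11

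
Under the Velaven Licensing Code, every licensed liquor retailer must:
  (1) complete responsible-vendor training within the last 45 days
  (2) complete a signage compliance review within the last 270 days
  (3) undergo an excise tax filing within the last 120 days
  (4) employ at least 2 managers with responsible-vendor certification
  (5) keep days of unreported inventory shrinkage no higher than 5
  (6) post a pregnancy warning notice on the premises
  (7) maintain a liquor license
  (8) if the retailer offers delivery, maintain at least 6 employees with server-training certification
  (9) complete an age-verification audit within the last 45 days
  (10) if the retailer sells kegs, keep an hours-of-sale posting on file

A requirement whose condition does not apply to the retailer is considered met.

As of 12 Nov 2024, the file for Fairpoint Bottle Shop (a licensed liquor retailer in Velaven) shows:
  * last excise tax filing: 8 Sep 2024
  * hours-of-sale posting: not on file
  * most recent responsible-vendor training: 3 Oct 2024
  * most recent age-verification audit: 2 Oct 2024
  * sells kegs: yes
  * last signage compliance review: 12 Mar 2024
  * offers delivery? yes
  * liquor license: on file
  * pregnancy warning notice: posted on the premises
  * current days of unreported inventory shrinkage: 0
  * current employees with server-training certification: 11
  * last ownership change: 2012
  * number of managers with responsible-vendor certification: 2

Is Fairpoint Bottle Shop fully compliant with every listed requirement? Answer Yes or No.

1. responsible-vendor training 40 days ago vs limit 45 → met
2. signage compliance review 245 days ago vs limit 270 → met
3. excise tax filing 65 days ago vs limit 120 → met
4. managers with responsible-vendor certification 2 ≥ 2 → met
5. days of unreported inventory shrinkage 0 ≤ 5 → met
6. pregnancy warning notice present → met
7. liquor license present → met
8. condition 'offers delivery' holds; employees with server-training certification 11 ≥ 6 → met
9. age-verification audit 41 days ago vs limit 45 → met
10. condition 'sells kegs' holds; hours-of-sale posting absent → not met
Not met: 10

No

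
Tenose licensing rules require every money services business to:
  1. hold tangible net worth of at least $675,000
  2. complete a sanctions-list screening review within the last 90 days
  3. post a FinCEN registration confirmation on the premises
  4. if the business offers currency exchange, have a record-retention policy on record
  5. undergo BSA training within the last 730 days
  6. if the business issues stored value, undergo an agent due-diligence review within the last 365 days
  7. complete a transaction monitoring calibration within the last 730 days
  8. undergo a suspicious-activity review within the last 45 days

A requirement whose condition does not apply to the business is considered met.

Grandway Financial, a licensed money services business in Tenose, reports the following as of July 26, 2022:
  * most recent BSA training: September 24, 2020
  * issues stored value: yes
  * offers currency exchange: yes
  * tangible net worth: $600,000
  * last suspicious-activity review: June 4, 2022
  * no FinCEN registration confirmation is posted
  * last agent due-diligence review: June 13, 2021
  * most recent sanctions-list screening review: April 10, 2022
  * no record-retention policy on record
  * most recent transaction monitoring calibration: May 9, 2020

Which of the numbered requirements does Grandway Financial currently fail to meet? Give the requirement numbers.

1. tangible net worth $600,000 < $675,000 → not met
2. sanctions-list screening review 107 days ago vs limit 90 → not met
3. FinCEN registration confirmation absent → not met
4. condition 'offers currency exchange' holds; record-retention policy absent → not met
5. BSA training 670 days ago vs limit 730 → met
6. condition 'issues stored value' holds; agent due-diligence review 408 days ago vs limit 365 → not met
7. transaction monitoring calibration 808 days ago vs limit 730 → not met
8. suspicious-activity review 52 days ago vs limit 45 → not met
Not met: 1, 2, 3, 4, 6, 7, 8

1, 2, 3, 4, 6, 7, 8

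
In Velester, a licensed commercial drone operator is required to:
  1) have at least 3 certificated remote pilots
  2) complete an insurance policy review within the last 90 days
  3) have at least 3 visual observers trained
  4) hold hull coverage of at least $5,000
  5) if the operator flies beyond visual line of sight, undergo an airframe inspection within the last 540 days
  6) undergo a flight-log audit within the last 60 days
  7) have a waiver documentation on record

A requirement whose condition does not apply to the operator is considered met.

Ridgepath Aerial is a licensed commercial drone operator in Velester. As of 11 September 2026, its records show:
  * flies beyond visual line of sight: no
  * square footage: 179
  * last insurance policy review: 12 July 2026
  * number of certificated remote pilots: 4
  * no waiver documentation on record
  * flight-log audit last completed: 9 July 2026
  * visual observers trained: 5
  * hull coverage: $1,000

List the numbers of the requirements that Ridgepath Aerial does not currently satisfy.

1. certificated remote pilots 4 ≥ 3 → met
2. insurance policy review 61 days ago vs limit 90 → met
3. visual observers trained 5 ≥ 3 → met
4. hull coverage $1,000 < $5,000 → not met
5. condition 'flies beyond visual line of sight' does not hold → requirement n/a → met
6. flight-log audit 64 days ago vs limit 60 → not met
7. waiver documentation absent → not met
Not met: 4, 6, 7

4, 6, 7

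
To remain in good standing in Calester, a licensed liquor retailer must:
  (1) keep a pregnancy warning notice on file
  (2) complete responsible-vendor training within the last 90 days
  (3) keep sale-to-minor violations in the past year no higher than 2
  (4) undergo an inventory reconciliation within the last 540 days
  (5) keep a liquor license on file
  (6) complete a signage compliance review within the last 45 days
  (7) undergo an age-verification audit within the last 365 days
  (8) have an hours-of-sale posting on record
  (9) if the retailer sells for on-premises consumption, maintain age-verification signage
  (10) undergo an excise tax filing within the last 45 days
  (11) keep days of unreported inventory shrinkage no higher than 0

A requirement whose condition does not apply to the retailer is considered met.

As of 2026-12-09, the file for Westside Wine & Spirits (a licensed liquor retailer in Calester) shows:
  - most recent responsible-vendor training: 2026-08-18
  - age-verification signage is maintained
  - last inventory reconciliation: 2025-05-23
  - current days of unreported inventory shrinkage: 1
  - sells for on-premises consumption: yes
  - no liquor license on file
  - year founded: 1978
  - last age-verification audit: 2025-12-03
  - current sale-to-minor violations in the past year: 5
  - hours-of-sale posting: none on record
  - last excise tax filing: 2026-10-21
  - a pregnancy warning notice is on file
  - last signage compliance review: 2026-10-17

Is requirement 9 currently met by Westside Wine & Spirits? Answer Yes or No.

9. condition 'sells for on-premises consumption' holds; age-verification signage present → met

Yes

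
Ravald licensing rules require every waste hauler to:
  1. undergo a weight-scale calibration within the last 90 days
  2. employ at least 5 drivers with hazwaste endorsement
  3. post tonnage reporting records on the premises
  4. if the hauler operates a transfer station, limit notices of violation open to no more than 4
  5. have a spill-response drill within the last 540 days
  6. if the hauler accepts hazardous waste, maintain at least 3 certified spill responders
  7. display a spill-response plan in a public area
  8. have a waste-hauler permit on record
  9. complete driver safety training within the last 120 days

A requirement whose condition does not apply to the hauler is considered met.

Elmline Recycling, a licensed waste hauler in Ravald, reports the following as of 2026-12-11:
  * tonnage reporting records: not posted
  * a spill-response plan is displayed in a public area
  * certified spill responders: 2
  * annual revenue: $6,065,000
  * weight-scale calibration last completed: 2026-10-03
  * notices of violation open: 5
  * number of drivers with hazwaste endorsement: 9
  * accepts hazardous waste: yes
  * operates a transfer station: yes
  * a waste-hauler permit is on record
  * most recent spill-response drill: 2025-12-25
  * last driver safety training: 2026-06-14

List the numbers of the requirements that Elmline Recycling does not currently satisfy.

1. weight-scale calibration 69 days ago vs limit 90 → met
2. drivers with hazwaste endorsement 9 ≥ 5 → met
3. tonnage reporting records absent → not met
4. condition 'operates a transfer station' holds; notices of violation open 5 > 4 → not met
5. spill-response drill 351 days ago vs limit 540 → met
6. condition 'accepts hazardous waste' holds; certified spill responders 2 < 3 → not met
7. spill-response plan present → met
8. waste-hauler permit present → met
9. driver safety training 180 days ago vs limit 120 → not met
Not met: 3, 4, 6, 9

3, 4, 6, 9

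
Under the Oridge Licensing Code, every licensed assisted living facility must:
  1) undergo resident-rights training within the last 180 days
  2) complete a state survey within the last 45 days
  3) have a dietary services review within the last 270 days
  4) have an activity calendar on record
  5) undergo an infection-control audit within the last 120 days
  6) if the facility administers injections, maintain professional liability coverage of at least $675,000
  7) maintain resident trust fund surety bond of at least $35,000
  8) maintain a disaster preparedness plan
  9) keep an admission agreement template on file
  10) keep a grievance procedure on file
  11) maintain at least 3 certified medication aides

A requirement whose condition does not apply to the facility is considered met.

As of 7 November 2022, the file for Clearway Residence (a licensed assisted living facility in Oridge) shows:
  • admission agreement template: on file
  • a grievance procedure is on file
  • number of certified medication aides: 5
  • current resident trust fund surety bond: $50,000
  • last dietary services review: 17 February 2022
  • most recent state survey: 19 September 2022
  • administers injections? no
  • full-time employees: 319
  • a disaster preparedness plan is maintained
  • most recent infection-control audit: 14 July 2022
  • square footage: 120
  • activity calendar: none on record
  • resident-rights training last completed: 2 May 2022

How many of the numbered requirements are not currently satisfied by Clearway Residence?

3

1. resident-rights training 189 days ago vs limit 180 → not met
2. state survey 49 days ago vs limit 45 → not met
3. dietary services review 263 days ago vs limit 270 → met
4. activity calendar absent → not met
5. infection-control audit 116 days ago vs limit 120 → met
6. condition 'administers injections' does not hold → requirement n/a → met
7. resident trust fund surety bond $50,000 ≥ $35,000 → met
8. disaster preparedness plan present → met
9. admission agreement template present → met
10. grievance procedure present → met
11. certified medication aides 5 ≥ 3 → met
Not met: 3 of 11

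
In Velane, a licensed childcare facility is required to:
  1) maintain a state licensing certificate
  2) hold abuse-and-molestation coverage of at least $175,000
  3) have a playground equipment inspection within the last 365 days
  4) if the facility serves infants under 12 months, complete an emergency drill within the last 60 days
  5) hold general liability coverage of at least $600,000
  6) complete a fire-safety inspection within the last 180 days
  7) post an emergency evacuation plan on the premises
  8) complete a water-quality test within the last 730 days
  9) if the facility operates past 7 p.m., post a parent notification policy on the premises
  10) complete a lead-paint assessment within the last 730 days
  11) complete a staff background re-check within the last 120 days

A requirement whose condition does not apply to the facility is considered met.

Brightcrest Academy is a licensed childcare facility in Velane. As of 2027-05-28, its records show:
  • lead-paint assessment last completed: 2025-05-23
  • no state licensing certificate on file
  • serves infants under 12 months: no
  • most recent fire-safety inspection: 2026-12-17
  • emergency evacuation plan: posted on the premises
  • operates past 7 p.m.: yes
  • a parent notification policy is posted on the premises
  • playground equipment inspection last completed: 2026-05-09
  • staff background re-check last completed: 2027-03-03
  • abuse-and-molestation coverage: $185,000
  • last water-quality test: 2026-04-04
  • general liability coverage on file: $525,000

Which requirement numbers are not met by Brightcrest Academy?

1. state licensing certificate absent → not met
2. abuse-and-molestation coverage $185,000 ≥ $175,000 → met
3. playground equipment inspection 384 days ago vs limit 365 → not met
4. condition 'serves infants under 12 months' does not hold → requirement n/a → met
5. general liability coverage $525,000 < $600,000 → not met
6. fire-safety inspection 162 days ago vs limit 180 → met
7. emergency evacuation plan present → met
8. water-quality test 419 days ago vs limit 730 → met
9. condition 'operates past 7 p.m.' holds; parent notification policy present → met
10. lead-paint assessment 735 days ago vs limit 730 → not met
11. staff background re-check 86 days ago vs limit 120 → met
Not met: 1, 3, 5, 10

1, 3, 5, 10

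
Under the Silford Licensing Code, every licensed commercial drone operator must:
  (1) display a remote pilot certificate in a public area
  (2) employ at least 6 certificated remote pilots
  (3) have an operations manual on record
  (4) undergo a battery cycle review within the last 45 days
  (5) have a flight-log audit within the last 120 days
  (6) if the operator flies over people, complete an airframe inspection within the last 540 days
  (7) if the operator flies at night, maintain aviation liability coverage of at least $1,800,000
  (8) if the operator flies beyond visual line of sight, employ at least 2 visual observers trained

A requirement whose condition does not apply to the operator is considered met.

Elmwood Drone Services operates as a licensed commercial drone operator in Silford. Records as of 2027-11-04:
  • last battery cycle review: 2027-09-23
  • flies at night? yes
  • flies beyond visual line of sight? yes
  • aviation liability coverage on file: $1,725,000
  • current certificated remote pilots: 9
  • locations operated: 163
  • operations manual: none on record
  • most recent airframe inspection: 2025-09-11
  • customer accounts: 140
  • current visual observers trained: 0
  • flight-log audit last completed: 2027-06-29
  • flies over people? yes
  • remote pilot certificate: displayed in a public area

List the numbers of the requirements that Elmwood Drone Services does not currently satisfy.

1. remote pilot certificate present → met
2. certificated remote pilots 9 ≥ 6 → met
3. operations manual absent → not met
4. battery cycle review 42 days ago vs limit 45 → met
5. flight-log audit 128 days ago vs limit 120 → not met
6. condition 'flies over people' holds; airframe inspection 784 days ago vs limit 540 → not met
7. condition 'flies at night' holds; aviation liability coverage $1,725,000 < $1,800,000 → not met
8. condition 'flies beyond visual line of sight' holds; visual observers trained 0 < 2 → not met
Not met: 3, 5, 6, 7, 8

3, 5, 6, 7, 8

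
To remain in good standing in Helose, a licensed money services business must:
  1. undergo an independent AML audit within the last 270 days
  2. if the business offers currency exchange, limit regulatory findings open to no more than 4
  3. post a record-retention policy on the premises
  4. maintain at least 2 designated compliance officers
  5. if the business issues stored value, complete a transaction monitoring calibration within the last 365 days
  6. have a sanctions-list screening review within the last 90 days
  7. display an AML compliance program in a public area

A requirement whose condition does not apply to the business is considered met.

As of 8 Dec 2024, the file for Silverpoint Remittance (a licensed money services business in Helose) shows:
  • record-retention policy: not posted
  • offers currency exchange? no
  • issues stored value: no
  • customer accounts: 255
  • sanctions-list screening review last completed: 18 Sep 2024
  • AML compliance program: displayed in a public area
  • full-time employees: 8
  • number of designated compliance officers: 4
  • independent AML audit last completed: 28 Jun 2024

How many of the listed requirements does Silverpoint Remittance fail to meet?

1. independent AML audit 163 days ago vs limit 270 → met
2. condition 'offers currency exchange' does not hold → requirement n/a → met
3. record-retention policy absent → not met
4. designated compliance officers 4 ≥ 2 → met
5. condition 'issues stored value' does not hold → requirement n/a → met
6. sanctions-list screening review 81 days ago vs limit 90 → met
7. AML compliance program present → met
Not met: 1 of 7

1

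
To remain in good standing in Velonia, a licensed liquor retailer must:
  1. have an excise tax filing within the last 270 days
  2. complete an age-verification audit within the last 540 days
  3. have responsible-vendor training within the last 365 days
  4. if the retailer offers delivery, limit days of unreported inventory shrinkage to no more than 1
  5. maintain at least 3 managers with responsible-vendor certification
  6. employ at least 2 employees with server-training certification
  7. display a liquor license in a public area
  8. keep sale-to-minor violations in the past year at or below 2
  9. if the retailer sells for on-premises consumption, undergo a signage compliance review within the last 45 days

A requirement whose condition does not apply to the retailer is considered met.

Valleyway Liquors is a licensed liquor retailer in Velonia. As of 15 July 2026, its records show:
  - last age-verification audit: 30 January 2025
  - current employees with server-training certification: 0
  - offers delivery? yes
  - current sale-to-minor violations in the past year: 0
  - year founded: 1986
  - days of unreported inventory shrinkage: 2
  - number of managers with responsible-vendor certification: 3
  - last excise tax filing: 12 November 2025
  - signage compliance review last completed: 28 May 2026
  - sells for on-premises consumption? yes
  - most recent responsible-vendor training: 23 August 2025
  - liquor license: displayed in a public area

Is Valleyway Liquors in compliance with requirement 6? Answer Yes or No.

No

6. employees with server-training certification 0 < 2 → not met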